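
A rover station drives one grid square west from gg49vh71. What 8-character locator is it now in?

GG49vh61

Longitude extended square 7; −1 → 6.
The latitude characters are unchanged.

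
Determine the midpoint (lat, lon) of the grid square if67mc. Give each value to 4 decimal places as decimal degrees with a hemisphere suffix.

32.8958° S, 6.9583° W

Field I=8, F=5: +8·20° lon, +5·10° lat → SW at lon -20°, lat -40°.
Square 6, 7: +6·2° lon, +7·1° lat → SW at lon -8°, lat -33°.
Subsquare m=12, c=2: +12·0.0833333° lon, +2·0.0416667° lat → SW at lon -7°, lat -32.9167°.
Cell spans 0.0833333° lon × 0.0416667° lat. Centre is SW corner plus half of each.
latitude 32.8958° S, longitude 6.9583° W.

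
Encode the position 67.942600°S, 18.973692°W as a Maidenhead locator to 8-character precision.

Offset from 180°W / 90°S: lon 161.02631°, lat 22.05740°.
Field: 161.02631/20 → 8 → I, 22.05740/10 → 2 → C; chars IC.
Square: 1.02631/2 → 0, 2.05740/1 → 2; chars 02.
Subsquare: 1.02631/0.0833333 → 12 → m, 0.05740/0.0416667 → 1 → b; chars mb.
Extended square: 0.02631/0.00833333 → 3, 0.01573/0.00416667 → 3; chars 33.

IC02mb33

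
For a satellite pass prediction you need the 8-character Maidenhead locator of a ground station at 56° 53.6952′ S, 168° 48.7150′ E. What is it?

Shift to the Maidenhead origin (180°W, 90°S): lon 348.81192, lat 33.10508.
Field: 348.81192/20 → 17 → R, 33.10508/10 → 3 → D; chars RD.
Square: 8.81192/2 → 4, 3.10508/1 → 3; chars 43.
Subsquare: 0.81192/0.0833333 → 9 → j, 0.10508/0.0416667 → 2 → c; chars jc.
Extended square: 0.06192/0.00833333 → 7, 0.02175/0.00416667 → 5; chars 75.

RD43jc75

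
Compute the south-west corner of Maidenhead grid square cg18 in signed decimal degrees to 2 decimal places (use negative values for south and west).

Field C=2, G=6: +2·20° lon, +6·10° lat → SW at lon -140°, lat -30°.
Square 1, 8: +1·2° lon, +8·1° lat → SW at lon -138°, lat -22°.
latitude -22.00, longitude -138.00.

-22.00, -138.00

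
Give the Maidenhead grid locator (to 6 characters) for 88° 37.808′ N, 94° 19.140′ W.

ER28up

Add 180° to longitude and 90° to latitude: 85.6810, 178.6301.
Field (20°×10°, letters A–R): 85.6810/20 → 4 → E, 178.6301/10 → 17 → R; chars ER.
Square (2°×1°, digits 0–9): 5.6810/2 → 2, 8.6301/1 → 8; chars 28.
Subsquare (5′×2.5′, letters a–x): 1.6810/0.0833333 → 20 → u, 0.6301/0.0416667 → 15 → p; chars up.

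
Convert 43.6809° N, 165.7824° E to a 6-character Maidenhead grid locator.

RN23vq

Offset from 180°W / 90°S: lon 345.7824°, lat 133.6809°.
Field: 345.7824/20 → 17 → R, 133.6809/10 → 13 → N; chars RN.
Square: 5.7824/2 → 2, 3.6809/1 → 3; chars 23.
Subsquare: 1.7824/0.0833333 → 21 → v, 0.6809/0.0416667 → 16 → q; chars vq.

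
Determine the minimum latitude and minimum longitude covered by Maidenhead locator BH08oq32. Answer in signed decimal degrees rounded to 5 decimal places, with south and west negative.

-11.32500, -158.80833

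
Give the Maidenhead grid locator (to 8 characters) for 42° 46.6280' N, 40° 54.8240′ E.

Offset from 180°W / 90°S: lon 220.91373°, lat 132.77713°.
Field (20°×10°, letters A–R): 220.91373/20 → 11 → L, 132.77713/10 → 13 → N; chars LN.
Square (2°×1°, digits 0–9): 0.91373/2 → 0, 2.77713/1 → 2; chars 02.
Subsquare (5′×2.5′, letters a–x): 0.91373/0.0833333 → 10 → k, 0.77713/0.0416667 → 18 → s; chars ks.
Extended square (30″×15″, digits 0–9): 0.08040/0.00833333 → 9, 0.02713/0.00416667 → 6; chars 96.

LN02ks96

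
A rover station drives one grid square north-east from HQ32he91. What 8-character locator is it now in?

Longitude extended square 9; +1 → 10, wraps to 0, carry into subsquare.
Longitude subsquare h = 7; +1 → 8 = i.
Latitude extended square 1; +1 → 2.

HQ32ie02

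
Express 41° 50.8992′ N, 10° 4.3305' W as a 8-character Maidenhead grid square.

IN41xu13

Shift to the Maidenhead origin (180°W, 90°S): lon 169.92783, lat 131.84832.
Field: lon ⌊169.92783/20⌋ = 8 → I; lat ⌊131.84832/10⌋ = 13 → N.
Square: lon ⌊9.92783/2⌋ = 4; lat ⌊1.84832/1⌋ = 1.
Subsquare: lon ⌊1.92783/0.0833333⌋ = 23 → x; lat ⌊0.84832/0.0416667⌋ = 20 → u.
Extended square: lon ⌊0.01116/0.00833333⌋ = 1; lat ⌊0.01499/0.00416667⌋ = 3.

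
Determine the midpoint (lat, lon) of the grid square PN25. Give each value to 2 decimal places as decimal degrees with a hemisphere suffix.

45.50° N, 125.00° E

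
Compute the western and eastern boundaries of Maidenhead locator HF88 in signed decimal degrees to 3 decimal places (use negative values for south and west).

-24.000, -22.000

Field H=7, F=5: +7·20° lon, +5·10° lat → SW at lon -40°, lat -40°.
Square 8, 8: +8·2° lon, +8·1° lat → SW at lon -24°, lat -32°.
Cell spans 2° lon × 1° lat.
west -24.000, east -22.000.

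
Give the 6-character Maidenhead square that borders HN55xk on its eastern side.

HN65ak

Longitude subsquare x = 23; +1 → 24, wraps to 0 = a, carry into square.
Longitude square 5; +1 → 6.
The latitude characters are unchanged.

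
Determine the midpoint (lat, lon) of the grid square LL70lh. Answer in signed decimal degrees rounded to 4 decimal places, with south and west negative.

Field L=11, L=11: +11·20° lon, +11·10° lat → SW at lon 40°, lat 20°.
Square 7, 0: +7·2° lon, +0·1° lat → SW at lon 54°, lat 20°.
Subsquare l=11, h=7: +11·0.0833333° lon, +7·0.0416667° lat → SW at lon 54.9167°, lat 20.2917°.
Cell spans 0.0833333° lon × 0.0416667° lat. Centre is SW corner plus half of each.
latitude 20.3125, longitude 54.9583.

20.3125, 54.9583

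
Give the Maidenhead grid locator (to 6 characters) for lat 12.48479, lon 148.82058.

Shift to the Maidenhead origin (180°W, 90°S): lon 328.8206, lat 102.4848.
Field (20°×10°, letters A–R): 328.8206/20 → 16 → Q, 102.4848/10 → 10 → K; chars QK.
Square (2°×1°, digits 0–9): 8.8206/2 → 4, 2.4848/1 → 2; chars 42.
Subsquare (5′×2.5′, letters a–x): 0.8206/0.0833333 → 9 → j, 0.4848/0.0416667 → 11 → l; chars jl.

QK42jl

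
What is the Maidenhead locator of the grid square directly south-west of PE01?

OE90

Longitude square 0; −1 → -1, wraps to 9, carry into field.
Longitude field P = 15; −1 → 14 = O.
Latitude square 1; −1 → 0.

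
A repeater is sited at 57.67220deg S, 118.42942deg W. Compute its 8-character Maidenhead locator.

Add 180° to longitude and 90° to latitude: 61.57058, 32.32780.
Field: 61.57058/20 → 3 → D, 32.32780/10 → 3 → D; chars DD.
Square: 1.57058/2 → 0, 2.32780/1 → 2; chars 02.
Subsquare: 1.57058/0.0833333 → 18 → s, 0.32780/0.0416667 → 7 → h; chars sh.
Extended square: 0.07058/0.00833333 → 8, 0.03613/0.00416667 → 8; chars 88.

DD02sh88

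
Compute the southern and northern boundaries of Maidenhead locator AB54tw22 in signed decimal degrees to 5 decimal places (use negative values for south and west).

-75.07500, -75.07083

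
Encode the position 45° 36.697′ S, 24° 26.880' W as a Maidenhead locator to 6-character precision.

HE74sj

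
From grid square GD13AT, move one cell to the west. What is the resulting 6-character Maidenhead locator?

Longitude subsquare a = 0; −1 → -1, wraps to 23 = x, carry into square.
Longitude square 1; −1 → 0.
The latitude characters are unchanged.

GD03xt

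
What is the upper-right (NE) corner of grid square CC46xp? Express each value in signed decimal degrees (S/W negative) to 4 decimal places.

Field C=2, C=2: +2·20° lon, +2·10° lat → SW at lon -140°, lat -70°.
Square 4, 6: +4·2° lon, +6·1° lat → SW at lon -132°, lat -64°.
Subsquare x=23, p=15: +23·0.0833333° lon, +15·0.0416667° lat → SW at lon -130.083°, lat -63.375°.
Cell spans 0.0833333° lon × 0.0416667° lat. NE corner is SW corner plus one full cell.
latitude -63.3333, longitude -130.0000.

-63.3333, -130.0000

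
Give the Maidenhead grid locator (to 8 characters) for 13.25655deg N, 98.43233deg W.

EK03sg81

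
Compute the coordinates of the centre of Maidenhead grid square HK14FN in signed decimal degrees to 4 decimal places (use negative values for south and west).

14.5625, -37.5417

Field H=7, K=10: +7·20° lon, +10·10° lat → SW at lon -40°, lat 10°.
Square 1, 4: +1·2° lon, +4·1° lat → SW at lon -38°, lat 14°.
Subsquare f=5, n=13: +5·0.0833333° lon, +13·0.0416667° lat → SW at lon -37.5833°, lat 14.5417°.
Cell spans 0.0833333° lon × 0.0416667° lat. Centre is SW corner plus half of each.
latitude 14.5625, longitude -37.5417.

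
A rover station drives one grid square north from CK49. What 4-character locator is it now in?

CL40

Latitude square 9; +1 → 10, wraps to 0, carry into field.
Latitude field K = 10; +1 → 11 = L.
The longitude characters are unchanged.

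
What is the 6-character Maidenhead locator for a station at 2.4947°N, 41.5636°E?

LJ02sl

Offset from 180°W / 90°S: lon 221.5636°, lat 92.4947°.
Field (20°×10°, letters A–R): lon ⌊221.5636/20⌋ = 11 → L; lat ⌊92.4947/10⌋ = 9 → J.
Square (2°×1°, digits 0–9): lon ⌊1.5636/2⌋ = 0; lat ⌊2.4947/1⌋ = 2.
Subsquare (5′×2.5′, letters a–x): lon ⌊1.5636/0.0833333⌋ = 18 → s; lat ⌊0.4947/0.0416667⌋ = 11 → l.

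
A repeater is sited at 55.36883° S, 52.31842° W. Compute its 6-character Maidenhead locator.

GD34up

Shift to the Maidenhead origin (180°W, 90°S): lon 127.6816, lat 34.6312.
Field: lon ⌊127.6816/20⌋ = 6 → G; lat ⌊34.6312/10⌋ = 3 → D.
Square: lon ⌊7.6816/2⌋ = 3; lat ⌊4.6312/1⌋ = 4.
Subsquare: lon ⌊1.6816/0.0833333⌋ = 20 → u; lat ⌊0.6312/0.0416667⌋ = 15 → p.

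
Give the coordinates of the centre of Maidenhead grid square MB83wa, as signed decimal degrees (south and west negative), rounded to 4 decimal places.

-76.9792, 77.8750

Field M=12, B=1: +12·20° lon, +1·10° lat → SW at lon 60°, lat -80°.
Square 8, 3: +8·2° lon, +3·1° lat → SW at lon 76°, lat -77°.
Subsquare w=22, a=0: +22·0.0833333° lon, +0·0.0416667° lat → SW at lon 77.8333°, lat -77°.
Cell spans 0.0833333° lon × 0.0416667° lat. Centre is SW corner plus half of each.
latitude -76.9792, longitude 77.8750.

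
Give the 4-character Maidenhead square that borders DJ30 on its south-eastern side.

DI49

Longitude square 3; +1 → 4.
Latitude square 0; −1 → -1, wraps to 9, carry into field.
Latitude field J = 9; −1 → 8 = I.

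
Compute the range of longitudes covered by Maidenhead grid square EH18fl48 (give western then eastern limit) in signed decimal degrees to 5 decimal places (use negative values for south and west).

-97.55000, -97.54167

Field E=4, H=7: +4·20° lon, +7·10° lat → SW at lon -100°, lat -20°.
Square 1, 8: +1·2° lon, +8·1° lat → SW at lon -98°, lat -12°.
Subsquare f=5, l=11: +5·0.0833333° lon, +11·0.0416667° lat → SW at lon -97.5833°, lat -11.5417°.
Extended square 4, 8: +4·0.00833333° lon, +8·0.00416667° lat → SW at lon -97.55°, lat -11.5083°.
Cell spans 0.00833333° lon × 0.00416667° lat.
west -97.55000, east -97.54167.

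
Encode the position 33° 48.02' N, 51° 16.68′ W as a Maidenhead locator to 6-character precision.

Offset from 180°W / 90°S: lon 128.7220°, lat 123.8003°.
Field: 128.7220/20 → 6 → G, 123.8003/10 → 12 → M; chars GM.
Square: 8.7220/2 → 4, 3.8003/1 → 3; chars 43.
Subsquare: 0.7220/0.0833333 → 8 → i, 0.8003/0.0416667 → 19 → t; chars it.

GM43it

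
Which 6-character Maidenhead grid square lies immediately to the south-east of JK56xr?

JK66aq

Longitude subsquare x = 23; +1 → 24, wraps to 0 = a, carry into square.
Longitude square 5; +1 → 6.
Latitude subsquare r = 17; −1 → 16 = q.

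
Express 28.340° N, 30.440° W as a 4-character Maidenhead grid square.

HL48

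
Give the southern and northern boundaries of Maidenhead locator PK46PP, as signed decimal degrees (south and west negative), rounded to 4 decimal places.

Field P=15, K=10: +15·20° lon, +10·10° lat → SW at lon 120°, lat 10°.
Square 4, 6: +4·2° lon, +6·1° lat → SW at lon 128°, lat 16°.
Subsquare p=15, p=15: +15·0.0833333° lon, +15·0.0416667° lat → SW at lon 129.25°, lat 16.625°.
Cell spans 0.0833333° lon × 0.0416667° lat.
south 16.6250, north 16.6667.

16.6250, 16.6667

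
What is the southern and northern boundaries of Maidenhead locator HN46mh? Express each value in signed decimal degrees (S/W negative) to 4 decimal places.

46.2917, 46.3333

Field H=7, N=13: +7·20° lon, +13·10° lat → SW at lon -40°, lat 40°.
Square 4, 6: +4·2° lon, +6·1° lat → SW at lon -32°, lat 46°.
Subsquare m=12, h=7: +12·0.0833333° lon, +7·0.0416667° lat → SW at lon -31°, lat 46.2917°.
Cell spans 0.0833333° lon × 0.0416667° lat.
south 46.2917, north 46.3333.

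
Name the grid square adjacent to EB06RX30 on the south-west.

EB06rw29

Longitude extended square 3; −1 → 2.
Latitude extended square 0; −1 → -1, wraps to 9, carry into subsquare.
Latitude subsquare x = 23; −1 → 22 = w.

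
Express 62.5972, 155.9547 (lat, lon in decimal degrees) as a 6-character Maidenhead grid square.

Add 180° to longitude and 90° to latitude: 335.9547, 152.5972.
Field: 335.9547/20 → 16 → Q, 152.5972/10 → 15 → P; chars QP.
Square: 15.9547/2 → 7, 2.5972/1 → 2; chars 72.
Subsquare: 1.9547/0.0833333 → 23 → x, 0.5972/0.0416667 → 14 → o; chars xo.

QP72xo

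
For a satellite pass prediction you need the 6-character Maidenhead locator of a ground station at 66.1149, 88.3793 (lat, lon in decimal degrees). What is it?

NP46ec

Add 180° to longitude and 90° to latitude: 268.3793, 156.1149.
Field: lon ⌊268.3793/20⌋ = 13 → N; lat ⌊156.1149/10⌋ = 15 → P.
Square: lon ⌊8.3793/2⌋ = 4; lat ⌊6.1149/1⌋ = 6.
Subsquare: lon ⌊0.3793/0.0833333⌋ = 4 → e; lat ⌊0.1149/0.0416667⌋ = 2 → c.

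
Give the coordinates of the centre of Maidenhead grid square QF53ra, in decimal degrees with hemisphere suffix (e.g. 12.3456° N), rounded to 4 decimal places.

36.9792° S, 151.4583° E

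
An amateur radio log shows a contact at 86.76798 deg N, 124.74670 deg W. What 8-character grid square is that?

CR76ps04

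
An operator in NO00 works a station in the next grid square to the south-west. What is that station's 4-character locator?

MN99

Longitude square 0; −1 → -1, wraps to 9, carry into field.
Longitude field N = 13; −1 → 12 = M.
Latitude square 0; −1 → -1, wraps to 9, carry into field.
Latitude field O = 14; −1 → 13 = N.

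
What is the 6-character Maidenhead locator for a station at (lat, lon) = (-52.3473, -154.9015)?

Shift to the Maidenhead origin (180°W, 90°S): lon 25.0985, lat 37.6527.
Field: lon ⌊25.0985/20⌋ = 1 → B; lat ⌊37.6527/10⌋ = 3 → D.
Square: lon ⌊5.0985/2⌋ = 2; lat ⌊7.6527/1⌋ = 7.
Subsquare: lon ⌊1.0985/0.0833333⌋ = 13 → n; lat ⌊0.6527/0.0416667⌋ = 15 → p.

BD27np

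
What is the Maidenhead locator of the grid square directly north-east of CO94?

Longitude square 9; +1 → 10, wraps to 0, carry into field.
Longitude field C = 2; +1 → 3 = D.
Latitude square 4; +1 → 5.

DO05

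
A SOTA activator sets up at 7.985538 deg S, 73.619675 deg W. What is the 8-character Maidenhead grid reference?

FI32ea53

Add 180° to longitude and 90° to latitude: 106.38032, 82.01446.
Field: lon ⌊106.38032/20⌋ = 5 → F; lat ⌊82.01446/10⌋ = 8 → I.
Square: lon ⌊6.38032/2⌋ = 3; lat ⌊2.01446/1⌋ = 2.
Subsquare: lon ⌊0.38032/0.0833333⌋ = 4 → e; lat ⌊0.01446/0.0416667⌋ = 0 → a.
Extended square: lon ⌊0.04699/0.00833333⌋ = 5; lat ⌊0.01446/0.00416667⌋ = 3.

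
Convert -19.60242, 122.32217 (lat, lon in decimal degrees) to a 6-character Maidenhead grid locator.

PH10dj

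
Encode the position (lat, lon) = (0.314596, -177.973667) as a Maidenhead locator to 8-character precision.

Offset from 180°W / 90°S: lon 2.02633°, lat 90.31460°.
Field: lon ⌊2.02633/20⌋ = 0 → A; lat ⌊90.31460/10⌋ = 9 → J.
Square: lon ⌊2.02633/2⌋ = 1; lat ⌊0.31460/1⌋ = 0.
Subsquare: lon ⌊0.02633/0.0833333⌋ = 0 → a; lat ⌊0.31460/0.0416667⌋ = 7 → h.
Extended square: lon ⌊0.02633/0.00833333⌋ = 3; lat ⌊0.02293/0.00416667⌋ = 5.

AJ10ah35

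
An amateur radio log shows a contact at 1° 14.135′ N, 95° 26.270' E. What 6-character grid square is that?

NJ71rf

Add 180° to longitude and 90° to latitude: 275.4378, 91.2356.
Field: lon ⌊275.4378/20⌋ = 13 → N; lat ⌊91.2356/10⌋ = 9 → J.
Square: lon ⌊15.4378/2⌋ = 7; lat ⌊1.2356/1⌋ = 1.
Subsquare: lon ⌊1.4378/0.0833333⌋ = 17 → r; lat ⌊0.2356/0.0416667⌋ = 5 → f.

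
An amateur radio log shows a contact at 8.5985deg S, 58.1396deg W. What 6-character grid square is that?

Shift to the Maidenhead origin (180°W, 90°S): lon 121.8604, lat 81.4015.
Field: lon ⌊121.8604/20⌋ = 6 → G; lat ⌊81.4015/10⌋ = 8 → I.
Square: lon ⌊1.8604/2⌋ = 0; lat ⌊1.4015/1⌋ = 1.
Subsquare: lon ⌊1.8604/0.0833333⌋ = 22 → w; lat ⌊0.4015/0.0416667⌋ = 9 → j.

GI01wj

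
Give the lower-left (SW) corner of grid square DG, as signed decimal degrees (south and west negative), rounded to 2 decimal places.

Field D=3, G=6: +3·20° lon, +6·10° lat → SW at lon -120°, lat -30°.
latitude -30.00, longitude -120.00.

-30.00, -120.00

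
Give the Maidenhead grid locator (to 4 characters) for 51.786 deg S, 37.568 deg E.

KD88

Offset from 180°W / 90°S: lon 217.57°, lat 38.21°.
Field (20°×10°, letters A–R): lon ⌊217.57/20⌋ = 10 → K; lat ⌊38.21/10⌋ = 3 → D.
Square (2°×1°, digits 0–9): lon ⌊17.57/2⌋ = 8; lat ⌊8.21/1⌋ = 8.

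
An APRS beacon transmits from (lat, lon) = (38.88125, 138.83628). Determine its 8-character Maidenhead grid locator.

PM98kv01

Shift to the Maidenhead origin (180°W, 90°S): lon 318.83628, lat 128.88125.
Field: 318.83628/20 → 15 → P, 128.88125/10 → 12 → M; chars PM.
Square: 18.83628/2 → 9, 8.88125/1 → 8; chars 98.
Subsquare: 0.83628/0.0833333 → 10 → k, 0.88125/0.0416667 → 21 → v; chars kv.
Extended square: 0.00295/0.00833333 → 0, 0.00625/0.00416667 → 1; chars 01.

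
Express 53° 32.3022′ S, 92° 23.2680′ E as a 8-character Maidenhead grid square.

Shift to the Maidenhead origin (180°W, 90°S): lon 272.38780, lat 36.46163.
Field: lon ⌊272.38780/20⌋ = 13 → N; lat ⌊36.46163/10⌋ = 3 → D.
Square: lon ⌊12.38780/2⌋ = 6; lat ⌊6.46163/1⌋ = 6.
Subsquare: lon ⌊0.38780/0.0833333⌋ = 4 → e; lat ⌊0.46163/0.0416667⌋ = 11 → l.
Extended square: lon ⌊0.05447/0.00833333⌋ = 6; lat ⌊0.00330/0.00416667⌋ = 0.

ND66el60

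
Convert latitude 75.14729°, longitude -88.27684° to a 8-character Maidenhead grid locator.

EQ55ud65

Offset from 180°W / 90°S: lon 91.72316°, lat 165.14729°.
Field (20°×10°, letters A–R): 91.72316/20 → 4 → E, 165.14729/10 → 16 → Q; chars EQ.
Square (2°×1°, digits 0–9): 11.72316/2 → 5, 5.14729/1 → 5; chars 55.
Subsquare (5′×2.5′, letters a–x): 1.72316/0.0833333 → 20 → u, 0.14729/0.0416667 → 3 → d; chars ud.
Extended square (30″×15″, digits 0–9): 0.05649/0.00833333 → 6, 0.02229/0.00416667 → 5; chars 65.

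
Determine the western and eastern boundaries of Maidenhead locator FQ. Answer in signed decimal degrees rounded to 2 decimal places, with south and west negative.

-80.00, -60.00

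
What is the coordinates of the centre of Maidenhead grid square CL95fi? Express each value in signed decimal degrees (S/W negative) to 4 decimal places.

25.3542, -121.5417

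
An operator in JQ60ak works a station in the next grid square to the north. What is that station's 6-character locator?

Latitude subsquare k = 10; +1 → 11 = l.
The longitude characters are unchanged.

JQ60al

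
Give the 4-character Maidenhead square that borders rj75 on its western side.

RJ65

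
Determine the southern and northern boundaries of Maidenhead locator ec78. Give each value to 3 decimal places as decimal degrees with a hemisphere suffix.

62.000° S, 61.000° S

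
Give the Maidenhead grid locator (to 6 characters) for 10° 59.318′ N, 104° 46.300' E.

Shift to the Maidenhead origin (180°W, 90°S): lon 284.7717, lat 100.9886.
Field (20°×10°, letters A–R): 284.7717/20 → 14 → O, 100.9886/10 → 10 → K; chars OK.
Square (2°×1°, digits 0–9): 4.7717/2 → 2, 0.9886/1 → 0; chars 20.
Subsquare (5′×2.5′, letters a–x): 0.7717/0.0833333 → 9 → j, 0.9886/0.0416667 → 23 → x; chars jx.

OK20jx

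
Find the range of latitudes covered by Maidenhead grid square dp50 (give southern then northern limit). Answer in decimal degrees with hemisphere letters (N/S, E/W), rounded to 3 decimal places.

Field D=3, P=15: +3·20° lon, +15·10° lat → SW at lon -120°, lat 60°.
Square 5, 0: +5·2° lon, +0·1° lat → SW at lon -110°, lat 60°.
Cell spans 2° lon × 1° lat.
south 60.000° N, north 61.000° N.

60.000° N, 61.000° N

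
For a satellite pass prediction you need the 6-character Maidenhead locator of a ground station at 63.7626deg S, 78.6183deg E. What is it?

MC96hf

Add 180° to longitude and 90° to latitude: 258.6183, 26.2374.
Field: 258.6183/20 → 12 → M, 26.2374/10 → 2 → C; chars MC.
Square: 18.6183/2 → 9, 6.2374/1 → 6; chars 96.
Subsquare: 0.6183/0.0833333 → 7 → h, 0.2374/0.0416667 → 5 → f; chars hf.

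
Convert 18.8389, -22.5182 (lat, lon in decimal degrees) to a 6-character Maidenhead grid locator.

HK88ru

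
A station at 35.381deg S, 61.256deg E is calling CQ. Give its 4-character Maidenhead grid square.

Add 180° to longitude and 90° to latitude: 241.26, 54.62.
Field: 241.26/20 → 12 → M, 54.62/10 → 5 → F; chars MF.
Square: 1.26/2 → 0, 4.62/1 → 4; chars 04.

MF04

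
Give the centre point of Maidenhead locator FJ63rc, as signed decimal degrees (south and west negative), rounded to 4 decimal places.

Field F=5, J=9: +5·20° lon, +9·10° lat → SW at lon -80°, lat 0°.
Square 6, 3: +6·2° lon, +3·1° lat → SW at lon -68°, lat 3°.
Subsquare r=17, c=2: +17·0.0833333° lon, +2·0.0416667° lat → SW at lon -66.5833°, lat 3.08333°.
Cell spans 0.0833333° lon × 0.0416667° lat. Centre is SW corner plus half of each.
latitude 3.1042, longitude -66.5417.

3.1042, -66.5417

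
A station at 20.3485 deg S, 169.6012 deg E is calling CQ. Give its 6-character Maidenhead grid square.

RG49tp

Offset from 180°W / 90°S: lon 349.6012°, lat 69.6515°.
Field: 349.6012/20 → 17 → R, 69.6515/10 → 6 → G; chars RG.
Square: 9.6012/2 → 4, 9.6515/1 → 9; chars 49.
Subsquare: 1.6012/0.0833333 → 19 → t, 0.6515/0.0416667 → 15 → p; chars tp.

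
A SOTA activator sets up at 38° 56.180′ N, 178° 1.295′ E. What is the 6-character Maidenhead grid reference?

Shift to the Maidenhead origin (180°W, 90°S): lon 358.0216, lat 128.9363.
Field: lon ⌊358.0216/20⌋ = 17 → R; lat ⌊128.9363/10⌋ = 12 → M.
Square: lon ⌊18.0216/2⌋ = 9; lat ⌊8.9363/1⌋ = 8.
Subsquare: lon ⌊0.0216/0.0833333⌋ = 0 → a; lat ⌊0.9363/0.0416667⌋ = 22 → w.

RM98aw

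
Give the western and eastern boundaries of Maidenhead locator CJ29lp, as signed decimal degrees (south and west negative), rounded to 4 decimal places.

-135.0833, -135.0000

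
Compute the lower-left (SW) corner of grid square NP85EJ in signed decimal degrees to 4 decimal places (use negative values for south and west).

Field N=13, P=15: +13·20° lon, +15·10° lat → SW at lon 80°, lat 60°.
Square 8, 5: +8·2° lon, +5·1° lat → SW at lon 96°, lat 65°.
Subsquare e=4, j=9: +4·0.0833333° lon, +9·0.0416667° lat → SW at lon 96.3333°, lat 65.375°.
latitude 65.3750, longitude 96.3333.

65.3750, 96.3333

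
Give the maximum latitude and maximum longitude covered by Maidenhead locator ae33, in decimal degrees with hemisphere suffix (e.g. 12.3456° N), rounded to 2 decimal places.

Field A=0, E=4: +0·20° lon, +4·10° lat → SW at lon -180°, lat -50°.
Square 3, 3: +3·2° lon, +3·1° lat → SW at lon -174°, lat -47°.
Cell spans 2° lon × 1° lat. NE corner is SW corner plus one full cell.
latitude 46.00° S, longitude 172.00° W.

46.00° S, 172.00° W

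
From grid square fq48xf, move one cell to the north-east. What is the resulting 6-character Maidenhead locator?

Longitude subsquare x = 23; +1 → 24, wraps to 0 = a, carry into square.
Longitude square 4; +1 → 5.
Latitude subsquare f = 5; +1 → 6 = g.

FQ58ag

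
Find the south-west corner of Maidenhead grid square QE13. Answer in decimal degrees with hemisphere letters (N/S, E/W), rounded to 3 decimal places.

Field Q=16, E=4: +16·20° lon, +4·10° lat → SW at lon 140°, lat -50°.
Square 1, 3: +1·2° lon, +3·1° lat → SW at lon 142°, lat -47°.
latitude 47.000° S, longitude 142.000° E.

47.000° S, 142.000° E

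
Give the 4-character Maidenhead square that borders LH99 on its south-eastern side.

MH08

Longitude square 9; +1 → 10, wraps to 0, carry into field.
Longitude field L = 11; +1 → 12 = M.
Latitude square 9; −1 → 8.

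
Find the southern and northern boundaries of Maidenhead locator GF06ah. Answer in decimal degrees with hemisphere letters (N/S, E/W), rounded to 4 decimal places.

Field G=6, F=5: +6·20° lon, +5·10° lat → SW at lon -60°, lat -40°.
Square 0, 6: +0·2° lon, +6·1° lat → SW at lon -60°, lat -34°.
Subsquare a=0, h=7: +0·0.0833333° lon, +7·0.0416667° lat → SW at lon -60°, lat -33.7083°.
Cell spans 0.0833333° lon × 0.0416667° lat.
south 33.7083° S, north 33.6667° S.

33.7083° S, 33.6667° S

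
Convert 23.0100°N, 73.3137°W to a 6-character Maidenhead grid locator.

FL33ia

Shift to the Maidenhead origin (180°W, 90°S): lon 106.6863, lat 113.0100.
Field (20°×10°, letters A–R): 106.6863/20 → 5 → F, 113.0100/10 → 11 → L; chars FL.
Square (2°×1°, digits 0–9): 6.6863/2 → 3, 3.0100/1 → 3; chars 33.
Subsquare (5′×2.5′, letters a–x): 0.6863/0.0833333 → 8 → i, 0.0100/0.0416667 → 0 → a; chars ia.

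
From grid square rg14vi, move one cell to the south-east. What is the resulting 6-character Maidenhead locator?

RG14wh

Longitude subsquare v = 21; +1 → 22 = w.
Latitude subsquare i = 8; −1 → 7 = h.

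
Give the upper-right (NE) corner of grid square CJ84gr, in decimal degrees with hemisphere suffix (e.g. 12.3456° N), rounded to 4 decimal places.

Field C=2, J=9: +2·20° lon, +9·10° lat → SW at lon -140°, lat 0°.
Square 8, 4: +8·2° lon, +4·1° lat → SW at lon -124°, lat 4°.
Subsquare g=6, r=17: +6·0.0833333° lon, +17·0.0416667° lat → SW at lon -123.5°, lat 4.70833°.
Cell spans 0.0833333° lon × 0.0416667° lat. NE corner is SW corner plus one full cell.
latitude 4.7500° N, longitude 123.4167° W.

4.7500° N, 123.4167° W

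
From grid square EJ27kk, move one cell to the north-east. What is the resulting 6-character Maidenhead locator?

EJ27ll

Longitude subsquare k = 10; +1 → 11 = l.
Latitude subsquare k = 10; +1 → 11 = l.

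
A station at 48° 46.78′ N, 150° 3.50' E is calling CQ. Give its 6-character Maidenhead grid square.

QN58as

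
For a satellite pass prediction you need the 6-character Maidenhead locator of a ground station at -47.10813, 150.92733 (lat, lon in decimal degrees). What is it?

QE52lv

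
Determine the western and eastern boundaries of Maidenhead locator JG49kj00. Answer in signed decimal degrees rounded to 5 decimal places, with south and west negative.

8.83333, 8.84167

Field J=9, G=6: +9·20° lon, +6·10° lat → SW at lon 0°, lat -30°.
Square 4, 9: +4·2° lon, +9·1° lat → SW at lon 8°, lat -21°.
Subsquare k=10, j=9: +10·0.0833333° lon, +9·0.0416667° lat → SW at lon 8.83333°, lat -20.625°.
Extended square 0, 0: +0·0.00833333° lon, +0·0.00416667° lat → SW at lon 8.83333°, lat -20.625°.
Cell spans 0.00833333° lon × 0.00416667° lat.
west 8.83333, east 8.84167.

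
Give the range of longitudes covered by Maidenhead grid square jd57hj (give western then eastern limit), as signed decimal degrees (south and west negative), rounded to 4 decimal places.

Field J=9, D=3: +9·20° lon, +3·10° lat → SW at lon 0°, lat -60°.
Square 5, 7: +5·2° lon, +7·1° lat → SW at lon 10°, lat -53°.
Subsquare h=7, j=9: +7·0.0833333° lon, +9·0.0416667° lat → SW at lon 10.5833°, lat -52.625°.
Cell spans 0.0833333° lon × 0.0416667° lat.
west 10.5833, east 10.6667.

10.5833, 10.6667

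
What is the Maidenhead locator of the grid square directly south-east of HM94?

IM03

Longitude square 9; +1 → 10, wraps to 0, carry into field.
Longitude field H = 7; +1 → 8 = I.
Latitude square 4; −1 → 3.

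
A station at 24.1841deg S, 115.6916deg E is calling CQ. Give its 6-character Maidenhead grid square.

OG75ut

Shift to the Maidenhead origin (180°W, 90°S): lon 295.6916, lat 65.8159.
Field: lon ⌊295.6916/20⌋ = 14 → O; lat ⌊65.8159/10⌋ = 6 → G.
Square: lon ⌊15.6916/2⌋ = 7; lat ⌊5.8159/1⌋ = 5.
Subsquare: lon ⌊1.6916/0.0833333⌋ = 20 → u; lat ⌊0.8159/0.0416667⌋ = 19 → t.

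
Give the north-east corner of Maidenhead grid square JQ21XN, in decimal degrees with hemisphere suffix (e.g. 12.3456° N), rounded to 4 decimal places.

71.5833° N, 6.0000° E

Field J=9, Q=16: +9·20° lon, +16·10° lat → SW at lon 0°, lat 70°.
Square 2, 1: +2·2° lon, +1·1° lat → SW at lon 4°, lat 71°.
Subsquare x=23, n=13: +23·0.0833333° lon, +13·0.0416667° lat → SW at lon 5.91667°, lat 71.5417°.
Cell spans 0.0833333° lon × 0.0416667° lat. NE corner is SW corner plus one full cell.
latitude 71.5833° N, longitude 6.0000° E.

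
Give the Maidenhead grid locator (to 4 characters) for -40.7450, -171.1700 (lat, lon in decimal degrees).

AE49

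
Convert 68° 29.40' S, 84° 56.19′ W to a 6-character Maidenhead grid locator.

EC71mm

Offset from 180°W / 90°S: lon 95.0635°, lat 21.5100°.
Field: lon ⌊95.0635/20⌋ = 4 → E; lat ⌊21.5100/10⌋ = 2 → C.
Square: lon ⌊15.0635/2⌋ = 7; lat ⌊1.5100/1⌋ = 1.
Subsquare: lon ⌊1.0635/0.0833333⌋ = 12 → m; lat ⌊0.5100/0.0416667⌋ = 12 → m.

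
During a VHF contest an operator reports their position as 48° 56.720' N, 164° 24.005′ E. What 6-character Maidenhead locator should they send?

Add 180° to longitude and 90° to latitude: 344.4001, 138.9453.
Field: lon ⌊344.4001/20⌋ = 17 → R; lat ⌊138.9453/10⌋ = 13 → N.
Square: lon ⌊4.4001/2⌋ = 2; lat ⌊8.9453/1⌋ = 8.
Subsquare: lon ⌊0.4001/0.0833333⌋ = 4 → e; lat ⌊0.9453/0.0416667⌋ = 22 → w.

RN28ew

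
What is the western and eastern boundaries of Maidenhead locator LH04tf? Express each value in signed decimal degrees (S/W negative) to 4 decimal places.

41.5833, 41.6667

Field L=11, H=7: +11·20° lon, +7·10° lat → SW at lon 40°, lat -20°.
Square 0, 4: +0·2° lon, +4·1° lat → SW at lon 40°, lat -16°.
Subsquare t=19, f=5: +19·0.0833333° lon, +5·0.0416667° lat → SW at lon 41.5833°, lat -15.7917°.
Cell spans 0.0833333° lon × 0.0416667° lat.
west 41.5833, east 41.6667.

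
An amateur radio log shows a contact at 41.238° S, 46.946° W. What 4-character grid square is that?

Shift to the Maidenhead origin (180°W, 90°S): lon 133.05, lat 48.76.
Field: 133.05/20 → 6 → G, 48.76/10 → 4 → E; chars GE.
Square: 13.05/2 → 6, 8.76/1 → 8; chars 68.

GE68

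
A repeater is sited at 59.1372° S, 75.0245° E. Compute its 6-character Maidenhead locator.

MD70mu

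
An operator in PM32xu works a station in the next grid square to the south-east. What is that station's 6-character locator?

Longitude subsquare x = 23; +1 → 24, wraps to 0 = a, carry into square.
Longitude square 3; +1 → 4.
Latitude subsquare u = 20; −1 → 19 = t.

PM42at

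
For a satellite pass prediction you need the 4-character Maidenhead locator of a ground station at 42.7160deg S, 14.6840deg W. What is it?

IE27

Shift to the Maidenhead origin (180°W, 90°S): lon 165.32, lat 47.28.
Field (20°×10°, letters A–R): lon ⌊165.32/20⌋ = 8 → I; lat ⌊47.28/10⌋ = 4 → E.
Square (2°×1°, digits 0–9): lon ⌊5.32/2⌋ = 2; lat ⌊7.28/1⌋ = 7.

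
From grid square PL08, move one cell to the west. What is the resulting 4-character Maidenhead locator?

OL98

Longitude square 0; −1 → -1, wraps to 9, carry into field.
Longitude field P = 15; −1 → 14 = O.
The latitude characters are unchanged.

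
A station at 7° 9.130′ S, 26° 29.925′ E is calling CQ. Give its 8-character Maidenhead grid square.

KI32fu93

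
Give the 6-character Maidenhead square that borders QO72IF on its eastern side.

Longitude subsquare i = 8; +1 → 9 = j.
The latitude characters are unchanged.

QO72jf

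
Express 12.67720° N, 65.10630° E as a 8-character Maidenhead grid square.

MK22nq22

Shift to the Maidenhead origin (180°W, 90°S): lon 245.10630, lat 102.67720.
Field: lon ⌊245.10630/20⌋ = 12 → M; lat ⌊102.67720/10⌋ = 10 → K.
Square: lon ⌊5.10630/2⌋ = 2; lat ⌊2.67720/1⌋ = 2.
Subsquare: lon ⌊1.10630/0.0833333⌋ = 13 → n; lat ⌊0.67720/0.0416667⌋ = 16 → q.
Extended square: lon ⌊0.02297/0.00833333⌋ = 2; lat ⌊0.01053/0.00416667⌋ = 2.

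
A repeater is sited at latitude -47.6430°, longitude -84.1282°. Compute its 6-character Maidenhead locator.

Add 180° to longitude and 90° to latitude: 95.8718, 42.3570.
Field (20°×10°, letters A–R): 95.8718/20 → 4 → E, 42.3570/10 → 4 → E; chars EE.
Square (2°×1°, digits 0–9): 15.8718/2 → 7, 2.3570/1 → 2; chars 72.
Subsquare (5′×2.5′, letters a–x): 1.8718/0.0833333 → 22 → w, 0.3570/0.0416667 → 8 → i; chars wi.

EE72wi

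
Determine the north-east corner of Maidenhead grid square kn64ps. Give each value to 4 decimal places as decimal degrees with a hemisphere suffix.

44.7917° N, 33.3333° E

Field K=10, N=13: +10·20° lon, +13·10° lat → SW at lon 20°, lat 40°.
Square 6, 4: +6·2° lon, +4·1° lat → SW at lon 32°, lat 44°.
Subsquare p=15, s=18: +15·0.0833333° lon, +18·0.0416667° lat → SW at lon 33.25°, lat 44.75°.
Cell spans 0.0833333° lon × 0.0416667° lat. NE corner is SW corner plus one full cell.
latitude 44.7917° N, longitude 33.3333° E.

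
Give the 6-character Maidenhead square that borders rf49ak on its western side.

RF39xk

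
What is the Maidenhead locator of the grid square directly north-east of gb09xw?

GB19ax

Longitude subsquare x = 23; +1 → 24, wraps to 0 = a, carry into square.
Longitude square 0; +1 → 1.
Latitude subsquare w = 22; +1 → 23 = x.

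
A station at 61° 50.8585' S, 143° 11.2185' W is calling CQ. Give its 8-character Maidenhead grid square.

Shift to the Maidenhead origin (180°W, 90°S): lon 36.81303, lat 28.15236.
Field: 36.81303/20 → 1 → B, 28.15236/10 → 2 → C; chars BC.
Square: 16.81303/2 → 8, 8.15236/1 → 8; chars 88.
Subsquare: 0.81303/0.0833333 → 9 → j, 0.15236/0.0416667 → 3 → d; chars jd.
Extended square: 0.06303/0.00833333 → 7, 0.02736/0.00416667 → 6; chars 76.

BC88jd76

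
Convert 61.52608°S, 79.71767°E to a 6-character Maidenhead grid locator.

Add 180° to longitude and 90° to latitude: 259.7177, 28.4739.
Field: lon ⌊259.7177/20⌋ = 12 → M; lat ⌊28.4739/10⌋ = 2 → C.
Square: lon ⌊19.7177/2⌋ = 9; lat ⌊8.4739/1⌋ = 8.
Subsquare: lon ⌊1.7177/0.0833333⌋ = 20 → u; lat ⌊0.4739/0.0416667⌋ = 11 → l.

MC98ul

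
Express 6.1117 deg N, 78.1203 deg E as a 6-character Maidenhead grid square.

MJ96bc

Add 180° to longitude and 90° to latitude: 258.1203, 96.1117.
Field: lon ⌊258.1203/20⌋ = 12 → M; lat ⌊96.1117/10⌋ = 9 → J.
Square: lon ⌊18.1203/2⌋ = 9; lat ⌊6.1117/1⌋ = 6.
Subsquare: lon ⌊0.1203/0.0833333⌋ = 1 → b; lat ⌊0.1117/0.0416667⌋ = 2 → c.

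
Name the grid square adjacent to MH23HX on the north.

Latitude subsquare x = 23; +1 → 24, wraps to 0 = a, carry into square.
Latitude square 3; +1 → 4.
The longitude characters are unchanged.

MH24ha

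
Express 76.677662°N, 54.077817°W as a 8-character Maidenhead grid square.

GQ26xq02

Shift to the Maidenhead origin (180°W, 90°S): lon 125.92218, lat 166.67766.
Field (20°×10°, letters A–R): 125.92218/20 → 6 → G, 166.67766/10 → 16 → Q; chars GQ.
Square (2°×1°, digits 0–9): 5.92218/2 → 2, 6.67766/1 → 6; chars 26.
Subsquare (5′×2.5′, letters a–x): 1.92218/0.0833333 → 23 → x, 0.67766/0.0416667 → 16 → q; chars xq.
Extended square (30″×15″, digits 0–9): 0.00552/0.00833333 → 0, 0.01100/0.00416667 → 2; chars 02.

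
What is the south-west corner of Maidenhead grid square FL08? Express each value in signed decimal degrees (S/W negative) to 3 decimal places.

28.000, -80.000

Field F=5, L=11: +5·20° lon, +11·10° lat → SW at lon -80°, lat 20°.
Square 0, 8: +0·2° lon, +8·1° lat → SW at lon -80°, lat 28°.
latitude 28.000, longitude -80.000.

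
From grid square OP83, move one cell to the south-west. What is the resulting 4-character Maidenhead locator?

OP72

Longitude square 8; −1 → 7.
Latitude square 3; −1 → 2.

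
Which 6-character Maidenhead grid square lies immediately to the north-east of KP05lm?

KP05mn

Longitude subsquare l = 11; +1 → 12 = m.
Latitude subsquare m = 12; +1 → 13 = n.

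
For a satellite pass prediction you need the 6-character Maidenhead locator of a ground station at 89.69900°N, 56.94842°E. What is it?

LR89lq

Add 180° to longitude and 90° to latitude: 236.9484, 179.6990.
Field: lon ⌊236.9484/20⌋ = 11 → L; lat ⌊179.6990/10⌋ = 17 → R.
Square: lon ⌊16.9484/2⌋ = 8; lat ⌊9.6990/1⌋ = 9.
Subsquare: lon ⌊0.9484/0.0833333⌋ = 11 → l; lat ⌊0.6990/0.0416667⌋ = 16 → q.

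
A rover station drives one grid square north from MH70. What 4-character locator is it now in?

Latitude square 0; +1 → 1.
The longitude characters are unchanged.

MH71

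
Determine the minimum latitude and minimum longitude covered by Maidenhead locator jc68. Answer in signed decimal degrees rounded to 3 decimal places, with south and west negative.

-62.000, 12.000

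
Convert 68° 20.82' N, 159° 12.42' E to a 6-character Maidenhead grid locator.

Offset from 180°W / 90°S: lon 339.2070°, lat 158.3470°.
Field (20°×10°, letters A–R): lon ⌊339.2070/20⌋ = 16 → Q; lat ⌊158.3470/10⌋ = 15 → P.
Square (2°×1°, digits 0–9): lon ⌊19.2070/2⌋ = 9; lat ⌊8.3470/1⌋ = 8.
Subsquare (5′×2.5′, letters a–x): lon ⌊1.2070/0.0833333⌋ = 14 → o; lat ⌊0.3470/0.0416667⌋ = 8 → i.

QP98oi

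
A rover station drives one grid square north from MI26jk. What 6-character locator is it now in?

MI26jl

Latitude subsquare k = 10; +1 → 11 = l.
The longitude characters are unchanged.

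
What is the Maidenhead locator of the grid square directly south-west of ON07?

NN96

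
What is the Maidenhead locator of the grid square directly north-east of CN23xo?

CN33ap

Longitude subsquare x = 23; +1 → 24, wraps to 0 = a, carry into square.
Longitude square 2; +1 → 3.
Latitude subsquare o = 14; +1 → 15 = p.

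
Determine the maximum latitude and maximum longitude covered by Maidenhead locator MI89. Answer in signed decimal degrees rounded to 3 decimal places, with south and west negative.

Field M=12, I=8: +12·20° lon, +8·10° lat → SW at lon 60°, lat -10°.
Square 8, 9: +8·2° lon, +9·1° lat → SW at lon 76°, lat -1°.
Cell spans 2° lon × 1° lat. NE corner is SW corner plus one full cell.
latitude 0.000, longitude 78.000.

0.000, 78.000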